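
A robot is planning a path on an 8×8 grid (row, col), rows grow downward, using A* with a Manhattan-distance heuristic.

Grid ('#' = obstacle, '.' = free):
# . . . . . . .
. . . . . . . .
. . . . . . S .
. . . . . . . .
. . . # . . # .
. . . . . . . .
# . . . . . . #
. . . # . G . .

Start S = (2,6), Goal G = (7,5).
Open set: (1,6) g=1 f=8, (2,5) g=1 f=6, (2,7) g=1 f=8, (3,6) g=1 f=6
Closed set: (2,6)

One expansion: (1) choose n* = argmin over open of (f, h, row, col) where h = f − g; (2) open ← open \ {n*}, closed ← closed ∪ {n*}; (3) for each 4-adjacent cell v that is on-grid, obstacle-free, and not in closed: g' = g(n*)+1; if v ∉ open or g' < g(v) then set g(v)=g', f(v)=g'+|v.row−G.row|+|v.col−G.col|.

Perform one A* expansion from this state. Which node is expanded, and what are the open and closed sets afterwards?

expanded=(2,5); open=[(1,5) g=2 f=8, (1,6) g=1 f=8, (2,4) g=2 f=8, (2,7) g=1 f=8, (3,5) g=2 f=6, (3,6) g=1 f=6]; closed=[(2,5), (2,6)]

step 1: expand (2,5) (f=6, h=5) → closed; open now [(1,5) g=2 f=8, (1,6) g=1 f=8, (2,4) g=2 f=8, (2,7) g=1 f=8, (3,5) g=2 f=6, (3,6) g=1 f=6]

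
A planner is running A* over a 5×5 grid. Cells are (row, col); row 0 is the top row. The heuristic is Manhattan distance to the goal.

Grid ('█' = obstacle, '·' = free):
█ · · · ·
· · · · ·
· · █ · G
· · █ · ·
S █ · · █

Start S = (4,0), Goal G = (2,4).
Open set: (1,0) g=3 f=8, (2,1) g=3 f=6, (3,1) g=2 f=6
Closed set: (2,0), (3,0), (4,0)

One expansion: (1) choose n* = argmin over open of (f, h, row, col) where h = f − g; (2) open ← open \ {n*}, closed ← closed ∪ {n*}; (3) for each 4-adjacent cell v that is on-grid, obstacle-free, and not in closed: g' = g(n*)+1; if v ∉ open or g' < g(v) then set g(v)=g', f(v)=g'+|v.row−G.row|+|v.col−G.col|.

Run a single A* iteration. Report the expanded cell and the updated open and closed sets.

expanded=(2,1); open=[(1,0) g=3 f=8, (1,1) g=4 f=8, (3,1) g=2 f=6]; closed=[(2,0), (2,1), (3,0), (4,0)]

step 1: expand (2,1) (f=6, h=3) → closed; open now [(1,0) g=3 f=8, (1,1) g=4 f=8, (3,1) g=2 f=6]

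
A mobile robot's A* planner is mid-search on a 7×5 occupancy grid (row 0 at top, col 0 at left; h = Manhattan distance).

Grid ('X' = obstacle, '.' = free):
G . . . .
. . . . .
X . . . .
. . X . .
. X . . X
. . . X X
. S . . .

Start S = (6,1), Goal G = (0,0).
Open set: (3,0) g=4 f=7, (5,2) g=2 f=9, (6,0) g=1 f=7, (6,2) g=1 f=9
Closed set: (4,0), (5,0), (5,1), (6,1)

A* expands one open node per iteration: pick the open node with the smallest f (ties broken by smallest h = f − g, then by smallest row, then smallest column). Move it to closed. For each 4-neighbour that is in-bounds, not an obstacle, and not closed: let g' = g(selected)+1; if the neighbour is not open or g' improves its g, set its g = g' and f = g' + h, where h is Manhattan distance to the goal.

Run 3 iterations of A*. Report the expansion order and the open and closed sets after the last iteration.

step 1: expand (3,0) (f=7, h=3) → closed; open now [(3,1) g=5 f=9, (5,2) g=2 f=9, (6,0) g=1 f=7, (6,2) g=1 f=9]
step 2: expand (6,0) (f=7, h=6) → closed; open now [(3,1) g=5 f=9, (5,2) g=2 f=9, (6,2) g=1 f=9]
step 3: expand (3,1) (f=9, h=4) → closed; open now [(2,1) g=6 f=9, (5,2) g=2 f=9, (6,2) g=1 f=9]

order=[(3,0) → (6,0) → (3,1)]; open=[(2,1) g=6 f=9, (5,2) g=2 f=9, (6,2) g=1 f=9]; closed=[(3,0), (3,1), (4,0), (5,0), (5,1), (6,0), (6,1)]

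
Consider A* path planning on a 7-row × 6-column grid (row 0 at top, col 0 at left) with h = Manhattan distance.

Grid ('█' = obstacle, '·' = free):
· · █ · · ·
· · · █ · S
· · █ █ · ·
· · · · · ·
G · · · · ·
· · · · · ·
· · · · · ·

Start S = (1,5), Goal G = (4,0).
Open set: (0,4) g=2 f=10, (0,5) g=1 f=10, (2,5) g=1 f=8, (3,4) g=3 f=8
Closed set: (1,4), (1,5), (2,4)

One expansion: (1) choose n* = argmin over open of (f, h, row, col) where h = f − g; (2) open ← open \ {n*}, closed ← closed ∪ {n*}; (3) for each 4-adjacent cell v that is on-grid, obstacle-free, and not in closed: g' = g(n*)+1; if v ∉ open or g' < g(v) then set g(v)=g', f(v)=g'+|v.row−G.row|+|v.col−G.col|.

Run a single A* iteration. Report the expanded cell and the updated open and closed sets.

step 1: expand (3,4) (f=8, h=5) → closed; open now [(0,4) g=2 f=10, (0,5) g=1 f=10, (2,5) g=1 f=8, (3,3) g=4 f=8, (3,5) g=4 f=10, (4,4) g=4 f=8]

expanded=(3,4); open=[(0,4) g=2 f=10, (0,5) g=1 f=10, (2,5) g=1 f=8, (3,3) g=4 f=8, (3,5) g=4 f=10, (4,4) g=4 f=8]; closed=[(1,4), (1,5), (2,4), (3,4)]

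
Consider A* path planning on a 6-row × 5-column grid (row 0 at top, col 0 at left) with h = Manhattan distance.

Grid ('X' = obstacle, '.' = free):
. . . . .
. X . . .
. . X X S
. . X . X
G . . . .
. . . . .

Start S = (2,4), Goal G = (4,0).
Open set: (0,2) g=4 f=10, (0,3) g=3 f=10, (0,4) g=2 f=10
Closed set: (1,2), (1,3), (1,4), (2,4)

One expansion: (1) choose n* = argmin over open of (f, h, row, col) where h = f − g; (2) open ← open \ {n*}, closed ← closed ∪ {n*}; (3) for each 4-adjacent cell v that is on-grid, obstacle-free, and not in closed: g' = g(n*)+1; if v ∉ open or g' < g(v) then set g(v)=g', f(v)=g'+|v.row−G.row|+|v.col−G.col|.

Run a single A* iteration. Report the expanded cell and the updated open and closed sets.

step 1: expand (0,2) (f=10, h=6) → closed; open now [(0,1) g=5 f=10, (0,3) g=3 f=10, (0,4) g=2 f=10]

expanded=(0,2); open=[(0,1) g=5 f=10, (0,3) g=3 f=10, (0,4) g=2 f=10]; closed=[(0,2), (1,2), (1,3), (1,4), (2,4)]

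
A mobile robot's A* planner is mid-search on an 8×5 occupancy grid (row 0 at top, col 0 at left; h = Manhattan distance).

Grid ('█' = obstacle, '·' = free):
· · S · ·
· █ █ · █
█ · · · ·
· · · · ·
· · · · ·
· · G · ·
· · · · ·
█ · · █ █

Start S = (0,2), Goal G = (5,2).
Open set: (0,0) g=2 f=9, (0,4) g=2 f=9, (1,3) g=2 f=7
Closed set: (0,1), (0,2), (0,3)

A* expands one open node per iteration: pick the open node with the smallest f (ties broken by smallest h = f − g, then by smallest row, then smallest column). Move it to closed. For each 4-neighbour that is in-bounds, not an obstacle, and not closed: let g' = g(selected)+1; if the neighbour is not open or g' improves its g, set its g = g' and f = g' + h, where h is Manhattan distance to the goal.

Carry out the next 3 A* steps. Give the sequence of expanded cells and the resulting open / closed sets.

order=[(1,3) → (2,3) → (2,2)]; open=[(0,0) g=2 f=9, (0,4) g=2 f=9, (2,1) g=5 f=9, (2,4) g=4 f=9, (3,2) g=5 f=7, (3,3) g=4 f=7]; closed=[(0,1), (0,2), (0,3), (1,3), (2,2), (2,3)]

step 1: expand (1,3) (f=7, h=5) → closed; open now [(0,0) g=2 f=9, (0,4) g=2 f=9, (2,3) g=3 f=7]
step 2: expand (2,3) (f=7, h=4) → closed; open now [(0,0) g=2 f=9, (0,4) g=2 f=9, (2,2) g=4 f=7, (2,4) g=4 f=9, (3,3) g=4 f=7]
step 3: expand (2,2) (f=7, h=3) → closed; open now [(0,0) g=2 f=9, (0,4) g=2 f=9, (2,1) g=5 f=9, (2,4) g=4 f=9, (3,2) g=5 f=7, (3,3) g=4 f=7]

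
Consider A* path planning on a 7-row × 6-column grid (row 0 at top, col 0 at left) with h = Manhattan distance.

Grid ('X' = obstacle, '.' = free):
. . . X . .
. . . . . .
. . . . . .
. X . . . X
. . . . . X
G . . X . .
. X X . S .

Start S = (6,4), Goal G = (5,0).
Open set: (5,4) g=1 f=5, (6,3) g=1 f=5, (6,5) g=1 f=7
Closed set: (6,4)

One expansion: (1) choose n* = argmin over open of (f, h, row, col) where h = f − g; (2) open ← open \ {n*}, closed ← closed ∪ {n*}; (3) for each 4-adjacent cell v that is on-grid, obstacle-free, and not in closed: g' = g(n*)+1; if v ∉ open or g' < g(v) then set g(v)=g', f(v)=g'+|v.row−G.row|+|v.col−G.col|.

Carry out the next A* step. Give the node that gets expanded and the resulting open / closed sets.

step 1: expand (5,4) (f=5, h=4) → closed; open now [(4,4) g=2 f=7, (5,5) g=2 f=7, (6,3) g=1 f=5, (6,5) g=1 f=7]

expanded=(5,4); open=[(4,4) g=2 f=7, (5,5) g=2 f=7, (6,3) g=1 f=5, (6,5) g=1 f=7]; closed=[(5,4), (6,4)]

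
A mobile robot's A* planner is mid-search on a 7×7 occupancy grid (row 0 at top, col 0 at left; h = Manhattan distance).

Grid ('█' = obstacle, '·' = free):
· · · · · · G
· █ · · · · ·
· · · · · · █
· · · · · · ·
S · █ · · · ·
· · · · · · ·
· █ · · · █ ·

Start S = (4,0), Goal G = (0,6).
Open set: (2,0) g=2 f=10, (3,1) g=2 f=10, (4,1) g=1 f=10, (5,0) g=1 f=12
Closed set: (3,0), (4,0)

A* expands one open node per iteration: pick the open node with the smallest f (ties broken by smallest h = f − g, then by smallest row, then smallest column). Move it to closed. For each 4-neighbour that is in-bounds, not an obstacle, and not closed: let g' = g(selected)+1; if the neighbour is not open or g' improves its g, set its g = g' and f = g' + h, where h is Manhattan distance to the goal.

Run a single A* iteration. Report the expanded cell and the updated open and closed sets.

step 1: expand (2,0) (f=10, h=8) → closed; open now [(1,0) g=3 f=10, (2,1) g=3 f=10, (3,1) g=2 f=10, (4,1) g=1 f=10, (5,0) g=1 f=12]

expanded=(2,0); open=[(1,0) g=3 f=10, (2,1) g=3 f=10, (3,1) g=2 f=10, (4,1) g=1 f=10, (5,0) g=1 f=12]; closed=[(2,0), (3,0), (4,0)]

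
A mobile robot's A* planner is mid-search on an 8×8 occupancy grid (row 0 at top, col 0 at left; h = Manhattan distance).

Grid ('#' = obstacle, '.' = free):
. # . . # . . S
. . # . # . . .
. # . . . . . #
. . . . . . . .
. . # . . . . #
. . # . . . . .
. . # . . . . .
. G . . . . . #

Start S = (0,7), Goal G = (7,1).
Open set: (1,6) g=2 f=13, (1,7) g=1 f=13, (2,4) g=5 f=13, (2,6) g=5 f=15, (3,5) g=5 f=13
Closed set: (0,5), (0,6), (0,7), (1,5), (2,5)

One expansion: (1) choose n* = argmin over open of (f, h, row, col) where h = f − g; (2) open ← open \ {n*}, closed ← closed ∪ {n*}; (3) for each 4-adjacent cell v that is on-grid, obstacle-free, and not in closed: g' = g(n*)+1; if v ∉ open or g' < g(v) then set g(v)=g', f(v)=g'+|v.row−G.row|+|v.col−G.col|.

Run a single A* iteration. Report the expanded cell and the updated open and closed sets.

expanded=(2,4); open=[(1,6) g=2 f=13, (1,7) g=1 f=13, (2,3) g=6 f=13, (2,6) g=5 f=15, (3,4) g=6 f=13, (3,5) g=5 f=13]; closed=[(0,5), (0,6), (0,7), (1,5), (2,4), (2,5)]

step 1: expand (2,4) (f=13, h=8) → closed; open now [(1,6) g=2 f=13, (1,7) g=1 f=13, (2,3) g=6 f=13, (2,6) g=5 f=15, (3,4) g=6 f=13, (3,5) g=5 f=13]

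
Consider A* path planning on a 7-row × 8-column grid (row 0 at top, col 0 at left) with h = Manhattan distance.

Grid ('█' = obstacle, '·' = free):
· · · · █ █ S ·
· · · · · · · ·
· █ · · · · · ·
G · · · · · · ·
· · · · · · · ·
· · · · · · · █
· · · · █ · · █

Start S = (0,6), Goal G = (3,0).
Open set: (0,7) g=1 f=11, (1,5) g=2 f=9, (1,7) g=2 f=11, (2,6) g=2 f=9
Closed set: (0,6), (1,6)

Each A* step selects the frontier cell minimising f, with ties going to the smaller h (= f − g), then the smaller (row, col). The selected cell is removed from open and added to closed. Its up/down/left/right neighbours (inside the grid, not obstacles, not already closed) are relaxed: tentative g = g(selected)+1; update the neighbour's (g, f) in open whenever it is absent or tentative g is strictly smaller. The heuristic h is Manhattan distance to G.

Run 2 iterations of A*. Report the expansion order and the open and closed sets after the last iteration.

order=[(1,5) → (1,4)]; open=[(0,7) g=1 f=11, (1,3) g=4 f=9, (1,7) g=2 f=11, (2,4) g=4 f=9, (2,5) g=3 f=9, (2,6) g=2 f=9]; closed=[(0,6), (1,4), (1,5), (1,6)]

step 1: expand (1,5) (f=9, h=7) → closed; open now [(0,7) g=1 f=11, (1,4) g=3 f=9, (1,7) g=2 f=11, (2,5) g=3 f=9, (2,6) g=2 f=9]
step 2: expand (1,4) (f=9, h=6) → closed; open now [(0,7) g=1 f=11, (1,3) g=4 f=9, (1,7) g=2 f=11, (2,4) g=4 f=9, (2,5) g=3 f=9, (2,6) g=2 f=9]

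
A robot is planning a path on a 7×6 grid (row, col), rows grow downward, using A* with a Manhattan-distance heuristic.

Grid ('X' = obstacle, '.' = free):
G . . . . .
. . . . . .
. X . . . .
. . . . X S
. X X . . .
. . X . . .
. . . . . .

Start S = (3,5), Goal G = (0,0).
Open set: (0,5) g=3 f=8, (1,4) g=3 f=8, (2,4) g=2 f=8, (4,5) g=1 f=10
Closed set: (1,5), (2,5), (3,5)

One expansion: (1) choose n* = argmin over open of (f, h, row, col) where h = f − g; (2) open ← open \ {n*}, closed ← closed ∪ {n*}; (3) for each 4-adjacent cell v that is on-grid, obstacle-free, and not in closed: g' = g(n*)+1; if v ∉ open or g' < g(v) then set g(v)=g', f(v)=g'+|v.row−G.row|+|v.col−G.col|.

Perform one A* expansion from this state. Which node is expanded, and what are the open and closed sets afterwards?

expanded=(0,5); open=[(0,4) g=4 f=8, (1,4) g=3 f=8, (2,4) g=2 f=8, (4,5) g=1 f=10]; closed=[(0,5), (1,5), (2,5), (3,5)]

step 1: expand (0,5) (f=8, h=5) → closed; open now [(0,4) g=4 f=8, (1,4) g=3 f=8, (2,4) g=2 f=8, (4,5) g=1 f=10]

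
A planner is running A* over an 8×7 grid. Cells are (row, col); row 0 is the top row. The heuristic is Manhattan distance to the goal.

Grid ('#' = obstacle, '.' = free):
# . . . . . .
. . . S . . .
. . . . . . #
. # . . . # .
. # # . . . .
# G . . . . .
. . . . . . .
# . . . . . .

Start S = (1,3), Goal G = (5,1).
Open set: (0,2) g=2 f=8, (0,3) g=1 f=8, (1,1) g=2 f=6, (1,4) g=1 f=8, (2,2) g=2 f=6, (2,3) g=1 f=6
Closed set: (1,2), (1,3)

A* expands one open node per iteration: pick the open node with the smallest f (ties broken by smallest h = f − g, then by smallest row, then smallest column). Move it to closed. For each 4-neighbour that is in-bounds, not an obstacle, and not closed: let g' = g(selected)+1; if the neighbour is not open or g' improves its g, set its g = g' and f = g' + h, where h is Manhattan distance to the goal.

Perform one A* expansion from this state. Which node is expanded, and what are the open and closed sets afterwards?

expanded=(1,1); open=[(0,1) g=3 f=8, (0,2) g=2 f=8, (0,3) g=1 f=8, (1,0) g=3 f=8, (1,4) g=1 f=8, (2,1) g=3 f=6, (2,2) g=2 f=6, (2,3) g=1 f=6]; closed=[(1,1), (1,2), (1,3)]

step 1: expand (1,1) (f=6, h=4) → closed; open now [(0,1) g=3 f=8, (0,2) g=2 f=8, (0,3) g=1 f=8, (1,0) g=3 f=8, (1,4) g=1 f=8, (2,1) g=3 f=6, (2,2) g=2 f=6, (2,3) g=1 f=6]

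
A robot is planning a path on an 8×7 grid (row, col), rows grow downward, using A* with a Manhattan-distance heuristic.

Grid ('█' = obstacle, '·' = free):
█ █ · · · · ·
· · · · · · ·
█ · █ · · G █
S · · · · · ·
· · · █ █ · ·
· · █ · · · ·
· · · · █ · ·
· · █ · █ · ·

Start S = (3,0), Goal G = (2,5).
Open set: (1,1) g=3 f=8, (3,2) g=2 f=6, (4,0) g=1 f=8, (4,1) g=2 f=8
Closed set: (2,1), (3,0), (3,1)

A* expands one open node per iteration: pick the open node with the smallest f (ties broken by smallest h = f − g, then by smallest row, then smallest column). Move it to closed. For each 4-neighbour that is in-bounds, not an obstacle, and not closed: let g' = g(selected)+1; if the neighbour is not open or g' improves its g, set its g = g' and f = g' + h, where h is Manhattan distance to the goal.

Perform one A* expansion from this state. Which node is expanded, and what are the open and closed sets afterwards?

step 1: expand (3,2) (f=6, h=4) → closed; open now [(1,1) g=3 f=8, (3,3) g=3 f=6, (4,0) g=1 f=8, (4,1) g=2 f=8, (4,2) g=3 f=8]

expanded=(3,2); open=[(1,1) g=3 f=8, (3,3) g=3 f=6, (4,0) g=1 f=8, (4,1) g=2 f=8, (4,2) g=3 f=8]; closed=[(2,1), (3,0), (3,1), (3,2)]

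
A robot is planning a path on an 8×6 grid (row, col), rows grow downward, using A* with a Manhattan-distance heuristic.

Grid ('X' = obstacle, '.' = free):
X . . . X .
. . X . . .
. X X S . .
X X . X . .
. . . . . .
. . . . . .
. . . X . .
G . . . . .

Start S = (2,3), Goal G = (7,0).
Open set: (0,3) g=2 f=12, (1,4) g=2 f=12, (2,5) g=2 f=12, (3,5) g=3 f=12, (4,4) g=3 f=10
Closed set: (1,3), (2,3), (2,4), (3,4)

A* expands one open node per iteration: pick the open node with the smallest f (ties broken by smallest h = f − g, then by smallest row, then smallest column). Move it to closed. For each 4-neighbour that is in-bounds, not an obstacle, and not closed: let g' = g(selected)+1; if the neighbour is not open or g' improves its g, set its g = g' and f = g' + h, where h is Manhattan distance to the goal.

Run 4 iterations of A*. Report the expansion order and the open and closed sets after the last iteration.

step 1: expand (4,4) (f=10, h=7) → closed; open now [(0,3) g=2 f=12, (1,4) g=2 f=12, (2,5) g=2 f=12, (3,5) g=3 f=12, (4,3) g=4 f=10, (4,5) g=4 f=12, (5,4) g=4 f=10]
step 2: expand (4,3) (f=10, h=6) → closed; open now [(0,3) g=2 f=12, (1,4) g=2 f=12, (2,5) g=2 f=12, (3,5) g=3 f=12, (4,2) g=5 f=10, (4,5) g=4 f=12, (5,3) g=5 f=10, (5,4) g=4 f=10]
step 3: expand (4,2) (f=10, h=5) → closed; open now [(0,3) g=2 f=12, (1,4) g=2 f=12, (2,5) g=2 f=12, (3,2) g=6 f=12, (3,5) g=3 f=12, (4,1) g=6 f=10, (4,5) g=4 f=12, (5,2) g=6 f=10, (5,3) g=5 f=10, (5,4) g=4 f=10]
step 4: expand (4,1) (f=10, h=4) → closed; open now [(0,3) g=2 f=12, (1,4) g=2 f=12, (2,5) g=2 f=12, (3,2) g=6 f=12, (3,5) g=3 f=12, (4,0) g=7 f=10, (4,5) g=4 f=12, (5,1) g=7 f=10, (5,2) g=6 f=10, (5,3) g=5 f=10, (5,4) g=4 f=10]

order=[(4,4) → (4,3) → (4,2) → (4,1)]; open=[(0,3) g=2 f=12, (1,4) g=2 f=12, (2,5) g=2 f=12, (3,2) g=6 f=12, (3,5) g=3 f=12, (4,0) g=7 f=10, (4,5) g=4 f=12, (5,1) g=7 f=10, (5,2) g=6 f=10, (5,3) g=5 f=10, (5,4) g=4 f=10]; closed=[(1,3), (2,3), (2,4), (3,4), (4,1), (4,2), (4,3), (4,4)]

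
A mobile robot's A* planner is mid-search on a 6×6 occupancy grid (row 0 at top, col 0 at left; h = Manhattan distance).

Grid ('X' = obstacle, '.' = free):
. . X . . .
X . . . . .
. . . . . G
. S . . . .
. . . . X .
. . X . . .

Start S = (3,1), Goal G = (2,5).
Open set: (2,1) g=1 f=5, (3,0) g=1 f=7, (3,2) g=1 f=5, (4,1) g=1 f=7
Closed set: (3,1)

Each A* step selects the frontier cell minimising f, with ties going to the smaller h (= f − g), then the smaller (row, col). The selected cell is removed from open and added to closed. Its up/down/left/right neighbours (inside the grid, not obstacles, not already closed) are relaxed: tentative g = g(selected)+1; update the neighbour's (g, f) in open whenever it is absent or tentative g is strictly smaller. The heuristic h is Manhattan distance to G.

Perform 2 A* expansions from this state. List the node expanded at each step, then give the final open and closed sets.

step 1: expand (2,1) (f=5, h=4) → closed; open now [(1,1) g=2 f=7, (2,0) g=2 f=7, (2,2) g=2 f=5, (3,0) g=1 f=7, (3,2) g=1 f=5, (4,1) g=1 f=7]
step 2: expand (2,2) (f=5, h=3) → closed; open now [(1,1) g=2 f=7, (1,2) g=3 f=7, (2,0) g=2 f=7, (2,3) g=3 f=5, (3,0) g=1 f=7, (3,2) g=1 f=5, (4,1) g=1 f=7]

order=[(2,1) → (2,2)]; open=[(1,1) g=2 f=7, (1,2) g=3 f=7, (2,0) g=2 f=7, (2,3) g=3 f=5, (3,0) g=1 f=7, (3,2) g=1 f=5, (4,1) g=1 f=7]; closed=[(2,1), (2,2), (3,1)]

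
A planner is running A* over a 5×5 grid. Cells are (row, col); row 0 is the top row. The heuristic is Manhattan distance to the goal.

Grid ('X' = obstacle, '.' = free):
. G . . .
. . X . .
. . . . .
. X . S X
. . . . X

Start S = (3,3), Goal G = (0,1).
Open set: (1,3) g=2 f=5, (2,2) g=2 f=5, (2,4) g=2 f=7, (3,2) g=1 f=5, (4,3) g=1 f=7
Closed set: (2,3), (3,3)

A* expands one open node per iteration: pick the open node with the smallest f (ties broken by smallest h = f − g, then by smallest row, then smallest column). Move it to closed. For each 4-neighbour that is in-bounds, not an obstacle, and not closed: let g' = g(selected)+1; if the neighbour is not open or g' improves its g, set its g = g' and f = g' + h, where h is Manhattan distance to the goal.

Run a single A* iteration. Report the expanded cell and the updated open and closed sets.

step 1: expand (1,3) (f=5, h=3) → closed; open now [(0,3) g=3 f=5, (1,4) g=3 f=7, (2,2) g=2 f=5, (2,4) g=2 f=7, (3,2) g=1 f=5, (4,3) g=1 f=7]

expanded=(1,3); open=[(0,3) g=3 f=5, (1,4) g=3 f=7, (2,2) g=2 f=5, (2,4) g=2 f=7, (3,2) g=1 f=5, (4,3) g=1 f=7]; closed=[(1,3), (2,3), (3,3)]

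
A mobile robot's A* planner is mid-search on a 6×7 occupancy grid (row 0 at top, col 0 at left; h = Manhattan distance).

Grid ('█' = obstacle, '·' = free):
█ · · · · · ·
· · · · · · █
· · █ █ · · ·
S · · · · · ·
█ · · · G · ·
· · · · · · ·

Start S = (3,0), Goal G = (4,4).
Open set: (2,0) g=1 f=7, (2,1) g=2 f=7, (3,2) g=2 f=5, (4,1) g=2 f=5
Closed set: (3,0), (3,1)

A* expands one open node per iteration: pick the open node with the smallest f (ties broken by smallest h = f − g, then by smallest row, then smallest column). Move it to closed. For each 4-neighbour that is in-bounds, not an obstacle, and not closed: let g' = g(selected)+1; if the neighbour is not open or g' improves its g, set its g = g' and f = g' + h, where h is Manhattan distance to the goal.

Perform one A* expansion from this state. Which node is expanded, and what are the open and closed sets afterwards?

step 1: expand (3,2) (f=5, h=3) → closed; open now [(2,0) g=1 f=7, (2,1) g=2 f=7, (3,3) g=3 f=5, (4,1) g=2 f=5, (4,2) g=3 f=5]

expanded=(3,2); open=[(2,0) g=1 f=7, (2,1) g=2 f=7, (3,3) g=3 f=5, (4,1) g=2 f=5, (4,2) g=3 f=5]; closed=[(3,0), (3,1), (3,2)]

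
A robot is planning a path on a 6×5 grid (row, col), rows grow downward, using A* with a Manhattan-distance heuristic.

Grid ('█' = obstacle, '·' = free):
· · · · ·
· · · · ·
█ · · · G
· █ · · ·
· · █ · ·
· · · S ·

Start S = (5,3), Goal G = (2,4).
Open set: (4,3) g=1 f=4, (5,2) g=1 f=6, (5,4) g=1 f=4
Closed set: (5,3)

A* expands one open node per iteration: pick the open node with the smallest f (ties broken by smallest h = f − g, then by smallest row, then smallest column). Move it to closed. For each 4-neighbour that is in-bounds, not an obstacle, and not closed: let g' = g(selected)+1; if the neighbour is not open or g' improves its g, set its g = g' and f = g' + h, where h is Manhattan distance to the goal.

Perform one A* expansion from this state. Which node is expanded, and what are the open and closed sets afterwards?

expanded=(4,3); open=[(3,3) g=2 f=4, (4,4) g=2 f=4, (5,2) g=1 f=6, (5,4) g=1 f=4]; closed=[(4,3), (5,3)]

step 1: expand (4,3) (f=4, h=3) → closed; open now [(3,3) g=2 f=4, (4,4) g=2 f=4, (5,2) g=1 f=6, (5,4) g=1 f=4]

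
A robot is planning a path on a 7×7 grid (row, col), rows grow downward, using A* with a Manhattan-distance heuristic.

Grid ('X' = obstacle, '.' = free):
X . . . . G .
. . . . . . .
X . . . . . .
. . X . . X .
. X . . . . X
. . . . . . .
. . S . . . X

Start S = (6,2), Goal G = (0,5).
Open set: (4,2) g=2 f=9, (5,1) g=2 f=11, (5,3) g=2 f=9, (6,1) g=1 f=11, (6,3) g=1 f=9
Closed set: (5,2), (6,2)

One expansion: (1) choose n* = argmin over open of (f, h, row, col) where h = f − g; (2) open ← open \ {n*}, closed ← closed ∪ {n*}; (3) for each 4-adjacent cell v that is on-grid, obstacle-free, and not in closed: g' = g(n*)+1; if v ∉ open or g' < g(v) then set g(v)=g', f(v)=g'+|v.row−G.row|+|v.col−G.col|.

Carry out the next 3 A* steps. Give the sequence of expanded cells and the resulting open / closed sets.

step 1: expand (4,2) (f=9, h=7) → closed; open now [(4,3) g=3 f=9, (5,1) g=2 f=11, (5,3) g=2 f=9, (6,1) g=1 f=11, (6,3) g=1 f=9]
step 2: expand (4,3) (f=9, h=6) → closed; open now [(3,3) g=4 f=9, (4,4) g=4 f=9, (5,1) g=2 f=11, (5,3) g=2 f=9, (6,1) g=1 f=11, (6,3) g=1 f=9]
step 3: expand (3,3) (f=9, h=5) → closed; open now [(2,3) g=5 f=9, (3,4) g=5 f=9, (4,4) g=4 f=9, (5,1) g=2 f=11, (5,3) g=2 f=9, (6,1) g=1 f=11, (6,3) g=1 f=9]

order=[(4,2) → (4,3) → (3,3)]; open=[(2,3) g=5 f=9, (3,4) g=5 f=9, (4,4) g=4 f=9, (5,1) g=2 f=11, (5,3) g=2 f=9, (6,1) g=1 f=11, (6,3) g=1 f=9]; closed=[(3,3), (4,2), (4,3), (5,2), (6,2)]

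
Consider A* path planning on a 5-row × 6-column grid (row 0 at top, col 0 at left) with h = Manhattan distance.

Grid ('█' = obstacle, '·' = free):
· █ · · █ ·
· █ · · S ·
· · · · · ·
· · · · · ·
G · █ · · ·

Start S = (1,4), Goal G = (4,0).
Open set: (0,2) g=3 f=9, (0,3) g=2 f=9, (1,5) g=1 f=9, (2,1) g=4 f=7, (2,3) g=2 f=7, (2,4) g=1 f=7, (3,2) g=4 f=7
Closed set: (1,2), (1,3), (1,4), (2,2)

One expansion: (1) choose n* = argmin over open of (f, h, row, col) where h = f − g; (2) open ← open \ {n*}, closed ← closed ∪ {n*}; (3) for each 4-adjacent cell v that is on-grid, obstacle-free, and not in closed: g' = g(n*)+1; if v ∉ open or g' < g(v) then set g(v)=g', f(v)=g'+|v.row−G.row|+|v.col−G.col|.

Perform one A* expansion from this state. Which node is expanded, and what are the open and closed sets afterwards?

step 1: expand (2,1) (f=7, h=3) → closed; open now [(0,2) g=3 f=9, (0,3) g=2 f=9, (1,5) g=1 f=9, (2,0) g=5 f=7, (2,3) g=2 f=7, (2,4) g=1 f=7, (3,1) g=5 f=7, (3,2) g=4 f=7]

expanded=(2,1); open=[(0,2) g=3 f=9, (0,3) g=2 f=9, (1,5) g=1 f=9, (2,0) g=5 f=7, (2,3) g=2 f=7, (2,4) g=1 f=7, (3,1) g=5 f=7, (3,2) g=4 f=7]; closed=[(1,2), (1,3), (1,4), (2,1), (2,2)]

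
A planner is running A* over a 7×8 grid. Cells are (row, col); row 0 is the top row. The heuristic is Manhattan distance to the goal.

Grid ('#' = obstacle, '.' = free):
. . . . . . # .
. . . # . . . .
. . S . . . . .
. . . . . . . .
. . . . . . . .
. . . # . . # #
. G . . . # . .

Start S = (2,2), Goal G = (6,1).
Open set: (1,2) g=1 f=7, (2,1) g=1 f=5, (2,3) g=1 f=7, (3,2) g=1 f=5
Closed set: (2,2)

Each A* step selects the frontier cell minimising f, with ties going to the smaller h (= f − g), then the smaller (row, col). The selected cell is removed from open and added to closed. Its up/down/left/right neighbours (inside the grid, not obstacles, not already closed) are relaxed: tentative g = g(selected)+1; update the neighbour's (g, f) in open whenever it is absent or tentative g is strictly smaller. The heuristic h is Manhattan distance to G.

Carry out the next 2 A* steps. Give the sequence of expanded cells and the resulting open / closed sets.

step 1: expand (2,1) (f=5, h=4) → closed; open now [(1,1) g=2 f=7, (1,2) g=1 f=7, (2,0) g=2 f=7, (2,3) g=1 f=7, (3,1) g=2 f=5, (3,2) g=1 f=5]
step 2: expand (3,1) (f=5, h=3) → closed; open now [(1,1) g=2 f=7, (1,2) g=1 f=7, (2,0) g=2 f=7, (2,3) g=1 f=7, (3,0) g=3 f=7, (3,2) g=1 f=5, (4,1) g=3 f=5]

order=[(2,1) → (3,1)]; open=[(1,1) g=2 f=7, (1,2) g=1 f=7, (2,0) g=2 f=7, (2,3) g=1 f=7, (3,0) g=3 f=7, (3,2) g=1 f=5, (4,1) g=3 f=5]; closed=[(2,1), (2,2), (3,1)]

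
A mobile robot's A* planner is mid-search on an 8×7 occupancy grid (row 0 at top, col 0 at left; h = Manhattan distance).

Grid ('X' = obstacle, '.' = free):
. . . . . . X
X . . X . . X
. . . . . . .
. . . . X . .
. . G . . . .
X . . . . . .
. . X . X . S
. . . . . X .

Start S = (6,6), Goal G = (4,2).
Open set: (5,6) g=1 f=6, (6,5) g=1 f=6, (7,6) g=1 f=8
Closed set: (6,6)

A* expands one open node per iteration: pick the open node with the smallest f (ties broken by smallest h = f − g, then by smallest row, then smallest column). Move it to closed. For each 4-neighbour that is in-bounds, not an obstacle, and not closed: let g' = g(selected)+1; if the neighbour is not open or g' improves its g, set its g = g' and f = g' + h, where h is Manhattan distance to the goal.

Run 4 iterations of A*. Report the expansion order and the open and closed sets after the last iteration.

step 1: expand (5,6) (f=6, h=5) → closed; open now [(4,6) g=2 f=6, (5,5) g=2 f=6, (6,5) g=1 f=6, (7,6) g=1 f=8]
step 2: expand (4,6) (f=6, h=4) → closed; open now [(3,6) g=3 f=8, (4,5) g=3 f=6, (5,5) g=2 f=6, (6,5) g=1 f=6, (7,6) g=1 f=8]
step 3: expand (4,5) (f=6, h=3) → closed; open now [(3,5) g=4 f=8, (3,6) g=3 f=8, (4,4) g=4 f=6, (5,5) g=2 f=6, (6,5) g=1 f=6, (7,6) g=1 f=8]
step 4: expand (4,4) (f=6, h=2) → closed; open now [(3,5) g=4 f=8, (3,6) g=3 f=8, (4,3) g=5 f=6, (5,4) g=5 f=8, (5,5) g=2 f=6, (6,5) g=1 f=6, (7,6) g=1 f=8]

order=[(5,6) → (4,6) → (4,5) → (4,4)]; open=[(3,5) g=4 f=8, (3,6) g=3 f=8, (4,3) g=5 f=6, (5,4) g=5 f=8, (5,5) g=2 f=6, (6,5) g=1 f=6, (7,6) g=1 f=8]; closed=[(4,4), (4,5), (4,6), (5,6), (6,6)]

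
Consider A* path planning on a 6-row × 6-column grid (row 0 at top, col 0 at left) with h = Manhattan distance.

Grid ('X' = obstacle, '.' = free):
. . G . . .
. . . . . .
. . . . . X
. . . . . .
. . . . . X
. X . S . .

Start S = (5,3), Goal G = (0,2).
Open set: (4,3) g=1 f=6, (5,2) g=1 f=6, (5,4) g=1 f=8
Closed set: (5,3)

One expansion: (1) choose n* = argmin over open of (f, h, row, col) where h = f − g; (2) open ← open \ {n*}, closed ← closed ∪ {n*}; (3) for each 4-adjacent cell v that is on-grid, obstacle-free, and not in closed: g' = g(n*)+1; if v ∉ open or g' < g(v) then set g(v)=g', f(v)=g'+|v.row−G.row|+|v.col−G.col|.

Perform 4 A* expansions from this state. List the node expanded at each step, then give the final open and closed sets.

step 1: expand (4,3) (f=6, h=5) → closed; open now [(3,3) g=2 f=6, (4,2) g=2 f=6, (4,4) g=2 f=8, (5,2) g=1 f=6, (5,4) g=1 f=8]
step 2: expand (3,3) (f=6, h=4) → closed; open now [(2,3) g=3 f=6, (3,2) g=3 f=6, (3,4) g=3 f=8, (4,2) g=2 f=6, (4,4) g=2 f=8, (5,2) g=1 f=6, (5,4) g=1 f=8]
step 3: expand (2,3) (f=6, h=3) → closed; open now [(1,3) g=4 f=6, (2,2) g=4 f=6, (2,4) g=4 f=8, (3,2) g=3 f=6, (3,4) g=3 f=8, (4,2) g=2 f=6, (4,4) g=2 f=8, (5,2) g=1 f=6, (5,4) g=1 f=8]
step 4: expand (1,3) (f=6, h=2) → closed; open now [(0,3) g=5 f=6, (1,2) g=5 f=6, (1,4) g=5 f=8, (2,2) g=4 f=6, (2,4) g=4 f=8, (3,2) g=3 f=6, (3,4) g=3 f=8, (4,2) g=2 f=6, (4,4) g=2 f=8, (5,2) g=1 f=6, (5,4) g=1 f=8]

order=[(4,3) → (3,3) → (2,3) → (1,3)]; open=[(0,3) g=5 f=6, (1,2) g=5 f=6, (1,4) g=5 f=8, (2,2) g=4 f=6, (2,4) g=4 f=8, (3,2) g=3 f=6, (3,4) g=3 f=8, (4,2) g=2 f=6, (4,4) g=2 f=8, (5,2) g=1 f=6, (5,4) g=1 f=8]; closed=[(1,3), (2,3), (3,3), (4,3), (5,3)]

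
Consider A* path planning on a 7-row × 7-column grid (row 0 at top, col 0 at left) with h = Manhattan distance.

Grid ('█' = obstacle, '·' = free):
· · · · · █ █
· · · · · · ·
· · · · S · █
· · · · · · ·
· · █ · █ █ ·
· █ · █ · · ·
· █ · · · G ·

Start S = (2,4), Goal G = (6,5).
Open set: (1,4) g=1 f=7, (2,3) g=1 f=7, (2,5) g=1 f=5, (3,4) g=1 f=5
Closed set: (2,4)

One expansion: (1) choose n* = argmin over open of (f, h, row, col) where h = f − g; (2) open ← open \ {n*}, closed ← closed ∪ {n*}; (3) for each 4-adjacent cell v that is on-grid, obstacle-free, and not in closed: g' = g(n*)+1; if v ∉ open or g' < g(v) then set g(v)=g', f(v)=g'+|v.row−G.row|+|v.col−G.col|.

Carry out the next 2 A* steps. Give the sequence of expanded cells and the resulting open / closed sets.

step 1: expand (2,5) (f=5, h=4) → closed; open now [(1,4) g=1 f=7, (1,5) g=2 f=7, (2,3) g=1 f=7, (3,4) g=1 f=5, (3,5) g=2 f=5]
step 2: expand (3,5) (f=5, h=3) → closed; open now [(1,4) g=1 f=7, (1,5) g=2 f=7, (2,3) g=1 f=7, (3,4) g=1 f=5, (3,6) g=3 f=7]

order=[(2,5) → (3,5)]; open=[(1,4) g=1 f=7, (1,5) g=2 f=7, (2,3) g=1 f=7, (3,4) g=1 f=5, (3,6) g=3 f=7]; closed=[(2,4), (2,5), (3,5)]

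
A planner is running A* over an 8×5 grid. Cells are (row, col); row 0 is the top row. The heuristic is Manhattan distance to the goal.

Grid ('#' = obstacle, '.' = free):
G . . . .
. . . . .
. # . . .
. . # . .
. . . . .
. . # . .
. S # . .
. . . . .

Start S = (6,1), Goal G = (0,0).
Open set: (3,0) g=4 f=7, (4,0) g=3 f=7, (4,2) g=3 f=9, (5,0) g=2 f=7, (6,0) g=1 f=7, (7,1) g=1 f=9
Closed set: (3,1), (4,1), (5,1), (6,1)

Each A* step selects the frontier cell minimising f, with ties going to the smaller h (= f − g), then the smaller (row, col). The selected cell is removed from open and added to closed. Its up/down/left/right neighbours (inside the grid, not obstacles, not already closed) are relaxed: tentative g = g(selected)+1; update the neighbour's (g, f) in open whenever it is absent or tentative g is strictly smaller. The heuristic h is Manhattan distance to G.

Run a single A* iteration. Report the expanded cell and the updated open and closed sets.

step 1: expand (3,0) (f=7, h=3) → closed; open now [(2,0) g=5 f=7, (4,0) g=3 f=7, (4,2) g=3 f=9, (5,0) g=2 f=7, (6,0) g=1 f=7, (7,1) g=1 f=9]

expanded=(3,0); open=[(2,0) g=5 f=7, (4,0) g=3 f=7, (4,2) g=3 f=9, (5,0) g=2 f=7, (6,0) g=1 f=7, (7,1) g=1 f=9]; closed=[(3,0), (3,1), (4,1), (5,1), (6,1)]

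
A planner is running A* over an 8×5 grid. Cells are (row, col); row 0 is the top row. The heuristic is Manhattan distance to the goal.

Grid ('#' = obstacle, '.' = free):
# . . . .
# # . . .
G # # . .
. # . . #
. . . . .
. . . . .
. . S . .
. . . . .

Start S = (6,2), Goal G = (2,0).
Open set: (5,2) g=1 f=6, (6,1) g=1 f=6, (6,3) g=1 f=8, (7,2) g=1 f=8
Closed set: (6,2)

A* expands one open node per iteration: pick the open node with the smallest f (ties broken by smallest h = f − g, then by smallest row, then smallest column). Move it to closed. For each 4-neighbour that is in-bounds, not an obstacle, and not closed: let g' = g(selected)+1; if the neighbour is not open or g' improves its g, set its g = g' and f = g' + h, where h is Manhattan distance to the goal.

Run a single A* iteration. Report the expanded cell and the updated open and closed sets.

step 1: expand (5,2) (f=6, h=5) → closed; open now [(4,2) g=2 f=6, (5,1) g=2 f=6, (5,3) g=2 f=8, (6,1) g=1 f=6, (6,3) g=1 f=8, (7,2) g=1 f=8]

expanded=(5,2); open=[(4,2) g=2 f=6, (5,1) g=2 f=6, (5,3) g=2 f=8, (6,1) g=1 f=6, (6,3) g=1 f=8, (7,2) g=1 f=8]; closed=[(5,2), (6,2)]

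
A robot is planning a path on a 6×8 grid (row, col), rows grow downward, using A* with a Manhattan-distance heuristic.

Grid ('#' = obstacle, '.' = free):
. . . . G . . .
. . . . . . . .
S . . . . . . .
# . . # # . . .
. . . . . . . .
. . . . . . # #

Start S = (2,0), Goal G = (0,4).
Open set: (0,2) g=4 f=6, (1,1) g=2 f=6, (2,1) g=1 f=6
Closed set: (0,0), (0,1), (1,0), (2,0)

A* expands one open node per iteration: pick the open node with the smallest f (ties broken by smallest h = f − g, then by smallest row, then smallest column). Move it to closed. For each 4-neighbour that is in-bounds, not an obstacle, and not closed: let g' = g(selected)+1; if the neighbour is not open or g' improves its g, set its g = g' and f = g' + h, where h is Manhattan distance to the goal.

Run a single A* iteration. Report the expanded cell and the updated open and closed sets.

step 1: expand (0,2) (f=6, h=2) → closed; open now [(0,3) g=5 f=6, (1,1) g=2 f=6, (1,2) g=5 f=8, (2,1) g=1 f=6]

expanded=(0,2); open=[(0,3) g=5 f=6, (1,1) g=2 f=6, (1,2) g=5 f=8, (2,1) g=1 f=6]; closed=[(0,0), (0,1), (0,2), (1,0), (2,0)]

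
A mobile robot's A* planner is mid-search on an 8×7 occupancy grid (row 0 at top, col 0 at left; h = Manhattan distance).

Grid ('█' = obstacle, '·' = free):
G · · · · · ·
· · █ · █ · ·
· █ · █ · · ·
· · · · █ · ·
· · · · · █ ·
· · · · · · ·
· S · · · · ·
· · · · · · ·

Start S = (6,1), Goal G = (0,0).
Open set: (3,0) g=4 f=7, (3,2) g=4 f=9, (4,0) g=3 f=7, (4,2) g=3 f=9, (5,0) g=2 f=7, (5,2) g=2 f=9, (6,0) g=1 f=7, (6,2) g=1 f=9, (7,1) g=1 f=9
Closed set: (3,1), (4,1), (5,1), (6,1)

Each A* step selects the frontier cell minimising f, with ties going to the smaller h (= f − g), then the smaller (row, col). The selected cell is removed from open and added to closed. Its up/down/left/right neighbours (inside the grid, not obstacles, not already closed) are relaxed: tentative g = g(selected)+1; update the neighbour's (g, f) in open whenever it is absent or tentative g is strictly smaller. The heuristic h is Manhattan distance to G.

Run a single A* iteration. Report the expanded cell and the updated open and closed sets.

step 1: expand (3,0) (f=7, h=3) → closed; open now [(2,0) g=5 f=7, (3,2) g=4 f=9, (4,0) g=3 f=7, (4,2) g=3 f=9, (5,0) g=2 f=7, (5,2) g=2 f=9, (6,0) g=1 f=7, (6,2) g=1 f=9, (7,1) g=1 f=9]

expanded=(3,0); open=[(2,0) g=5 f=7, (3,2) g=4 f=9, (4,0) g=3 f=7, (4,2) g=3 f=9, (5,0) g=2 f=7, (5,2) g=2 f=9, (6,0) g=1 f=7, (6,2) g=1 f=9, (7,1) g=1 f=9]; closed=[(3,0), (3,1), (4,1), (5,1), (6,1)]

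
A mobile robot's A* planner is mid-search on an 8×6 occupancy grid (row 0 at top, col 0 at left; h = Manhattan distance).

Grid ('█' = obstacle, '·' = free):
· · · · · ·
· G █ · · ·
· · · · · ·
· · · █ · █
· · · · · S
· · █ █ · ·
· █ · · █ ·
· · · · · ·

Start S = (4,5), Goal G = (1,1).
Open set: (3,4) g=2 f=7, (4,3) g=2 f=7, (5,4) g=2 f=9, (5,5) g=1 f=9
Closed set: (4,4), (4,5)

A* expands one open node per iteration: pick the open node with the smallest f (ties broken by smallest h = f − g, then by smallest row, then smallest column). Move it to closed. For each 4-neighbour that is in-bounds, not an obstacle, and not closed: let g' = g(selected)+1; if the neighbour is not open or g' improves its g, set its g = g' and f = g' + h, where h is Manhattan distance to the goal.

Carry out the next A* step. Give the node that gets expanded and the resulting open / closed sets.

expanded=(3,4); open=[(2,4) g=3 f=7, (4,3) g=2 f=7, (5,4) g=2 f=9, (5,5) g=1 f=9]; closed=[(3,4), (4,4), (4,5)]

step 1: expand (3,4) (f=7, h=5) → closed; open now [(2,4) g=3 f=7, (4,3) g=2 f=7, (5,4) g=2 f=9, (5,5) g=1 f=9]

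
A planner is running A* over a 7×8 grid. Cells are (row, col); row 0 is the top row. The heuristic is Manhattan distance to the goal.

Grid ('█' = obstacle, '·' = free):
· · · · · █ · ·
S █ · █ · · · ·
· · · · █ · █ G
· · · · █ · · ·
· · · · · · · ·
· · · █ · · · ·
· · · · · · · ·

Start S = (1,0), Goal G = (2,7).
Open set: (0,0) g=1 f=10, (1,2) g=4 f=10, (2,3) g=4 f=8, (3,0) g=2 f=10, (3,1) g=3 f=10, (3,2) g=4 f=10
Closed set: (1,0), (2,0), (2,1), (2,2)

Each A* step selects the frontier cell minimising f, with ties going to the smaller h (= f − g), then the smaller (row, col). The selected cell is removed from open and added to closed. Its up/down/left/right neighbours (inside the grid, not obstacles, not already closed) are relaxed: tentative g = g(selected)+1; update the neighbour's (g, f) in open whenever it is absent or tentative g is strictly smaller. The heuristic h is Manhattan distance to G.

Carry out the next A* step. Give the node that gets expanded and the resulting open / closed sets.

expanded=(2,3); open=[(0,0) g=1 f=10, (1,2) g=4 f=10, (3,0) g=2 f=10, (3,1) g=3 f=10, (3,2) g=4 f=10, (3,3) g=5 f=10]; closed=[(1,0), (2,0), (2,1), (2,2), (2,3)]

step 1: expand (2,3) (f=8, h=4) → closed; open now [(0,0) g=1 f=10, (1,2) g=4 f=10, (3,0) g=2 f=10, (3,1) g=3 f=10, (3,2) g=4 f=10, (3,3) g=5 f=10]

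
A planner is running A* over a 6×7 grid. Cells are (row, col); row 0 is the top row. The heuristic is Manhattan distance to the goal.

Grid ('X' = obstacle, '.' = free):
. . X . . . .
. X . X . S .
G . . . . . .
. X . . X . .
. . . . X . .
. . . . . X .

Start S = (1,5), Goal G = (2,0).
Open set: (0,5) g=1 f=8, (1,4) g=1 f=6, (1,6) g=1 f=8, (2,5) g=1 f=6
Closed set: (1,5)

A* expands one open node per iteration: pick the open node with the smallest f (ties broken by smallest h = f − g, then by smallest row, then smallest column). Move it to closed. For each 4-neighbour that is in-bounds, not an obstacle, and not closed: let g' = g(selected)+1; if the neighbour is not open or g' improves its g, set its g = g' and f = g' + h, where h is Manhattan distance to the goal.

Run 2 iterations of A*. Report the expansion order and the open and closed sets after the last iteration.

step 1: expand (1,4) (f=6, h=5) → closed; open now [(0,4) g=2 f=8, (0,5) g=1 f=8, (1,6) g=1 f=8, (2,4) g=2 f=6, (2,5) g=1 f=6]
step 2: expand (2,4) (f=6, h=4) → closed; open now [(0,4) g=2 f=8, (0,5) g=1 f=8, (1,6) g=1 f=8, (2,3) g=3 f=6, (2,5) g=1 f=6]

order=[(1,4) → (2,4)]; open=[(0,4) g=2 f=8, (0,5) g=1 f=8, (1,6) g=1 f=8, (2,3) g=3 f=6, (2,5) g=1 f=6]; closed=[(1,4), (1,5), (2,4)]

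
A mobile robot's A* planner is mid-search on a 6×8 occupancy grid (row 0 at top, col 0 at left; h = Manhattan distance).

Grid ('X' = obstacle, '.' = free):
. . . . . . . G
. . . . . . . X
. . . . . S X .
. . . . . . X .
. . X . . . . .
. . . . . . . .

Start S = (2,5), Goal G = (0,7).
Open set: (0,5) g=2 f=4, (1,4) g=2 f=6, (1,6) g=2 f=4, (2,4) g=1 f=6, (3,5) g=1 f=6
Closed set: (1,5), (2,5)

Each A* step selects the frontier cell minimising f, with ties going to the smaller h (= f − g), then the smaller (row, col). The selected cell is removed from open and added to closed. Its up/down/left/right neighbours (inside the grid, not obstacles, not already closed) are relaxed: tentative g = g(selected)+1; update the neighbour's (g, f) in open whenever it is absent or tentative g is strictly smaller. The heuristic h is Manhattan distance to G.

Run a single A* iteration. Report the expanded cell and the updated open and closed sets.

expanded=(0,5); open=[(0,4) g=3 f=6, (0,6) g=3 f=4, (1,4) g=2 f=6, (1,6) g=2 f=4, (2,4) g=1 f=6, (3,5) g=1 f=6]; closed=[(0,5), (1,5), (2,5)]

step 1: expand (0,5) (f=4, h=2) → closed; open now [(0,4) g=3 f=6, (0,6) g=3 f=4, (1,4) g=2 f=6, (1,6) g=2 f=4, (2,4) g=1 f=6, (3,5) g=1 f=6]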